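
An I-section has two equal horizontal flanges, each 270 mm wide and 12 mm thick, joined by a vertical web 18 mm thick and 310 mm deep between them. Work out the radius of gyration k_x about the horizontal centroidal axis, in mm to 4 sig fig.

k_x ≈ 132.8 mm

Break the section into simple shapes (no overlaps), measuring from the bottom-left corner of the bounding box.
Bottom flange: 270 × 12, A = 3 240 mm², y = 6 mm, Ī = 38 880 mm⁴.
Web: 18 × 310, A = 5 580 mm², y = 167 mm, Ī = 44 686 500 mm⁴.
Top flange: 270 × 12, A = 3 240 mm², y = 328 mm, Ī = 38 880 mm⁴.
By symmetry the centroid is at mid-height, ȳ = 167 mm.
Transfer each piece to the horizontal centroidal axis using Ī + A·d² with d = y − 167:
  bottom flange: d = -161 mm → contributes +84 022 920 mm⁴
  web: d = 0 mm → contributes +44 686 500 mm⁴
  top flange: d = 161 mm → contributes +84 022 920 mm⁴
Total I = 212 732 340 mm⁴.
Radius of gyration: k = √(I/A) = √(212 732 340 / 12 060) = 132.814 mm.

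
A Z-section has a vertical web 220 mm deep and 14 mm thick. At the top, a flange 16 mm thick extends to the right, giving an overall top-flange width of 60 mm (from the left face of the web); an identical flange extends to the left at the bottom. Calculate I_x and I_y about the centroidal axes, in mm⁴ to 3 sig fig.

I_x ≈ 2.78 × 10⁷ mm⁴, I_y ≈ 1.63 × 10⁶ mm⁴

Decompose the section into non-overlapping parts with the origin at the bottom-left of its bounding rectangle.
Web: 14 × 220, A = 3 080 mm², y = 110 mm, Ī = 12 422 667 mm⁴.
Top flange (beyond web): 46 × 16, A = 736 mm², y = 212 mm, Ī = 15 701 mm⁴.
Bottom flange (beyond web): 46 × 16, A = 736 mm², y = 8 mm, Ī = 15 701 mm⁴.
Centroid: ȳ = ΣA·y / ΣA = 110 mm.
Transfer each piece to the centroidal x-axis using Ī + A·d² with d = y − 110:
  web: d = 0 mm → contributes +12 422 667 mm⁴
  top flange (beyond web): d = 102 mm → contributes +7 673 045 mm⁴
  bottom flange (beyond web): d = -102 mm → contributes +7 673 045 mm⁴
Total I = 27 768 757 mm⁴.
For the y-axis: x̄ = 53 mm.
Repeating about the centroidal y-axis gives I_y = 1 634 669 mm⁴.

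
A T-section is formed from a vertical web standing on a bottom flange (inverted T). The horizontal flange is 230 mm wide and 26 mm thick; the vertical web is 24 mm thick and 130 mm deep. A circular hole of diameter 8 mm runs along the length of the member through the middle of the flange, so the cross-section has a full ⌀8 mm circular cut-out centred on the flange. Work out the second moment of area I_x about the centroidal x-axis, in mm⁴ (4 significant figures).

Treat the section as a set of non-overlapping primitives; coordinates are from the bounding-box lower-left.
Flange: 230 × 26, A = 5 980 mm², y = 13 mm, Ī = 336 873 mm⁴.
Web: 24 × 130, A = 3 120 mm², y = 91 mm, Ī = 4 394 000 mm⁴.
Hole (subtracted): ⌀8, A = 50.2655 mm², y = 13 mm, Ī = 201.062 mm⁴.
Centroid: ȳ = ΣA·y / ΣA = 39.8914 mm.
Transfer each piece to the centroidal x-axis using Ī + A·d² with d = y − 39.8914:
  flange: d = -26.8914 mm → contributes +4 661 294 mm⁴
  web: d = 51.1086 mm → contributes +12 543 719 mm⁴
  hole: d = -26.8914 mm → contributes −36550.4 mm⁴
Total I = 17 168 462 mm⁴.

I_x ≈ 1.717 × 10⁷ mm⁴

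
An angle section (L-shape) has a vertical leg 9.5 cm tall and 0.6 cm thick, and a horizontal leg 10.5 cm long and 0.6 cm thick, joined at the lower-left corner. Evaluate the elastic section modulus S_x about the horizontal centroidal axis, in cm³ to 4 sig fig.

Treat the section as a set of non-overlapping primitives; coordinates are from the bounding-box lower-left.
Vertical leg: 0.6 × 9.5, A = 5.7 cm², y = 4.75 cm, Ī = 42.8688 cm⁴.
Horizontal leg (remainder): 9.9 × 0.6, A = 5.94 cm², y = 0.3 cm, Ī = 0.1782 cm⁴.
Centroid: ȳ = ΣA·y / ΣA = 2.47912 cm.
Transfer each piece to the horizontal centroidal axis using Ī + A·d² with d = y − 2.47912:
  vertical leg: d = 2.27088 cm → contributes +72.263 cm⁴
  horizontal leg (remainder): d = -2.17912 cm → contributes +28.3848 cm⁴
Total I = 100.648 cm⁴.
Extreme fibre distance c = 7.02088 cm; S = I/c = 14.3355 cm³.

S_x ≈ 14.34 cm³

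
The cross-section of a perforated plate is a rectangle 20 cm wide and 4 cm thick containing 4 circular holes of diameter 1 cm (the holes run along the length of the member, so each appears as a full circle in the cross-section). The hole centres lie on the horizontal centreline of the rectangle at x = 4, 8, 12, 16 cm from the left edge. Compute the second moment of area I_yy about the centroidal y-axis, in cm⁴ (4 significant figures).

Break the section into simple shapes (no overlaps), measuring from the bottom-left corner of the bounding box.
Plate: 20 × 4, A = 80 cm², x = 10 cm, Ī = 2666.67 cm⁴.
Hole 1 (subtracted): ⌀1, A = 0.785398 cm², x = 4 cm, Ī = 0.0490874 cm⁴.
Hole 2 (subtracted): ⌀1, A = 0.785398 cm², x = 8 cm, Ī = 0.0490874 cm⁴.
Hole 3 (subtracted): ⌀1, A = 0.785398 cm², x = 12 cm, Ī = 0.0490874 cm⁴.
Hole 4 (subtracted): ⌀1, A = 0.785398 cm², x = 16 cm, Ī = 0.0490874 cm⁴.
By symmetry the centroid is at mid-width, x̄ = 10 cm.
Transfer each piece to the centroidal y-axis using Ī + A·d² with d = x − 10:
  plate: d = 0 cm → contributes +2666.67 cm⁴
  hole 1: d = -6 cm → contributes −28.3234 cm⁴
  hole 2: d = -2 cm → contributes −3.19068 cm⁴
  hole 3: d = 2 cm → contributes −3.19068 cm⁴
  hole 4: d = 6 cm → contributes −28.3234 cm⁴
Total I = 2603.64 cm⁴.

I_yy ≈ 2604 cm⁴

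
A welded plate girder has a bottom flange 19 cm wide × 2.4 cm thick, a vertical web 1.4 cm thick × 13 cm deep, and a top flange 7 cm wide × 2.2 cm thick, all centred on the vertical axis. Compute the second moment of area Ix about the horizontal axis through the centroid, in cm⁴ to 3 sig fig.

Decompose the section into non-overlapping parts with the origin at the bottom-left of its bounding rectangle.
Bottom plate: 19 × 2.4, A = 45.6 cm², y = 1.2 cm, Ī = 21.888 cm⁴.
Web plate: 1.4 × 13, A = 18.2 cm², y = 8.9 cm, Ī = 256.32 cm⁴.
Top plate: 7 × 2.2, A = 15.4 cm², y = 16.5 cm, Ī = 6.2113 cm⁴.
Centroid: ȳ = ΣA·y / ΣA = 5.9444 cm.
Transfer each piece to the horizontal axis through the centroid using Ī + A·d² with d = y − 5.9444:
  bottom plate: d = -4.7444 cm → contributes +1048.3 cm⁴
  web plate: d = 2.9556 cm → contributes +415.3 cm⁴
  top plate: d = 10.556 cm → contributes +1722.1 cm⁴
Total I = 3185.7 cm⁴.

Ix ≈ 3190 cm⁴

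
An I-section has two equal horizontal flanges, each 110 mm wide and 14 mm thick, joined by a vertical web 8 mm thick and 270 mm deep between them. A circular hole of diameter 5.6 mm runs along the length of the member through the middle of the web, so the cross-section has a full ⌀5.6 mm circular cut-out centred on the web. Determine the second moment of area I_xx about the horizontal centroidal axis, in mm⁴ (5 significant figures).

I_xx ≈ 7.5277 × 10⁷ mm⁴

Decompose the section into non-overlapping parts with the origin at the bottom-left of its bounding rectangle.
Bottom flange: 110 × 14, A = 1 540 mm², y = 7 mm, Ī = 25153.33 mm⁴.
Web: 8 × 270, A = 2 160 mm², y = 149 mm, Ī = 13 122 000 mm⁴.
Top flange: 110 × 14, A = 1 540 mm², y = 291 mm, Ī = 25153.33 mm⁴.
Hole (subtracted): ⌀5.6, A = 24.63009 mm², y = 149 mm, Ī = 48.27497 mm⁴.
By symmetry the centroid is at mid-height, ȳ = 149 mm.
Transfer each piece to the horizontal centroidal axis using Ī + A·d² with d = y − 149:
  bottom flange: d = -142 mm → contributes +31 077 713 mm⁴
  web: d = 0 mm → contributes +13 122 000 mm⁴
  top flange: d = 142 mm → contributes +31 077 713 mm⁴
  hole: d = 0 mm → contributes −48.27497 mm⁴
Total I = 75 277 378 mm⁴.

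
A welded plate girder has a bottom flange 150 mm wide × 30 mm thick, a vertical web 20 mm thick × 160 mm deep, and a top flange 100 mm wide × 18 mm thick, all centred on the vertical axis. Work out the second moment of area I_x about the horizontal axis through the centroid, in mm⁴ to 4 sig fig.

Decompose the section into non-overlapping parts with the origin at the bottom-left of its bounding rectangle.
Bottom plate: 150 × 30, A = 4 500 mm², y = 15 mm, Ī = 337 500 mm⁴.
Web plate: 20 × 160, A = 3 200 mm², y = 110 mm, Ī = 6 826 667 mm⁴.
Top plate: 100 × 18, A = 1 800 mm², y = 199 mm, Ī = 48 600 mm⁴.
Centroid: ȳ = ΣA·y / ΣA = 81.8632 mm.
Transfer each piece to the horizontal axis through the centroid using Ī + A·d² with d = y − 81.8632:
  bottom plate: d = -66.8632 mm → contributes +20 455 568 mm⁴
  web plate: d = 28.1368 mm → contributes +9 360 049 mm⁴
  top plate: d = 117.137 mm → contributes +24 746 472 mm⁴
Total I = 54 562 089 mm⁴.

I_x ≈ 5.456 × 10⁷ mm⁴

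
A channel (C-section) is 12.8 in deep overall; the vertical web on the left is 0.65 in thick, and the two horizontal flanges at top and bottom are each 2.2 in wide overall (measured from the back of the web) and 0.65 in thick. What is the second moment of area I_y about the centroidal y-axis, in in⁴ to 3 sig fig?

I_y ≈ 2.66 in⁴

Break the section into simple shapes (no overlaps), measuring from the bottom-left corner of the bounding box.
Web: 0.65 × 12.8, A = 8.32 in², x = 0.325 in, Ī = 0.29293 in⁴.
Top flange (beyond web): 1.55 × 0.65, A = 1.0075 in², x = 1.425 in, Ī = 0.20171 in⁴.
Bottom flange (beyond web): 1.55 × 0.65, A = 1.0075 in², x = 1.425 in, Ī = 0.20171 in⁴.
Centroid: x̄ = ΣA·x / ΣA = 0.53947 in.
Transfer each piece to the centroidal y-axis using Ī + A·d² with d = x − 0.53947:
  web: d = -0.21447 in → contributes +0.67562 in⁴
  top flange (beyond web): d = 0.88553 in → contributes +0.99176 in⁴
  bottom flange (beyond web): d = 0.88553 in → contributes +0.99176 in⁴
Total I = 2.6591 in⁴.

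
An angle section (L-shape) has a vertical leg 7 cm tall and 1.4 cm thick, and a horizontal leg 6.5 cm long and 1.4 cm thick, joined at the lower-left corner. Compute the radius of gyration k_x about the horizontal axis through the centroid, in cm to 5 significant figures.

k_x ≈ 2.0839 cm

Split into non-overlapping primitives; take the origin at the lower-left of the bounding box.
Vertical leg: 1.4 × 7, A = 9.8 cm², y = 3.5 cm, Ī = 40.01667 cm⁴.
Horizontal leg (remainder): 5.1 × 1.4, A = 7.14 cm², y = 0.7 cm, Ī = 1.1662 cm⁴.
Centroid: ȳ = ΣA·y / ΣA = 2.319835 cm.
Transfer each piece to the horizontal axis through the centroid using Ī + A·d² with d = y − 2.319835:
  vertical leg: d = 1.180165 cm → contributes +53.66601 cm⁴
  horizontal leg (remainder): d = -1.619835 cm → contributes +19.90059 cm⁴
Total I = 73.5666 cm⁴.
Radius of gyration: k = √(I/A) = √(73.5666 / 16.94) = 2.083932 cm.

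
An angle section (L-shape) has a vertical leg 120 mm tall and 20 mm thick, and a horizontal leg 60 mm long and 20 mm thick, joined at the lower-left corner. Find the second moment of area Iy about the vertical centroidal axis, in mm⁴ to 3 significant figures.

Decompose the section into non-overlapping parts with the origin at the bottom-left of its bounding rectangle.
Vertical leg: 20 × 120, A = 2 400 mm², x = 10 mm, Ī = 80 000 mm⁴.
Horizontal leg (remainder): 40 × 20, A = 800 mm², x = 40 mm, Ī = 106 667 mm⁴.
Centroid: x̄ = ΣA·x / ΣA = 17.5 mm.
Transfer each piece to the vertical centroidal axis using Ī + A·d² with d = x − 17.5:
  vertical leg: d = -7.5 mm → contributes +215 000 mm⁴
  horizontal leg (remainder): d = 22.5 mm → contributes +511 667 mm⁴
Total I = 726 667 mm⁴.

Iy ≈ 7.27 × 10⁵ mm⁴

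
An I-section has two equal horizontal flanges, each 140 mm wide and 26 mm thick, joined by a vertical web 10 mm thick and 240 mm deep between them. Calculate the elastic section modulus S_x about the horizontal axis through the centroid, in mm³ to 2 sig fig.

S_x ≈ 9.6 × 10⁵ mm³

Treat the section as a set of non-overlapping primitives; coordinates are from the bounding-box lower-left.
Bottom flange: 140 × 26, A = 3 640 mm², y = 13 mm, Ī = 205 053 mm⁴.
Web: 10 × 240, A = 2 400 mm², y = 146 mm, Ī = 11 520 000 mm⁴.
Top flange: 140 × 26, A = 3 640 mm², y = 279 mm, Ī = 205 053 mm⁴.
By symmetry the centroid is at mid-height, ȳ = 146 mm.
Transfer each piece to the horizontal axis through the centroid using Ī + A·d² with d = y − 146:
  bottom flange: d = -133 mm → contributes +64 593 013 mm⁴
  web: d = 0 mm → contributes +11 520 000 mm⁴
  top flange: d = 133 mm → contributes +64 593 013 mm⁴
Total I = 140 706 027 mm⁴.
Extreme fibre distance c = 146 mm; S = I/c = 963 740 mm³.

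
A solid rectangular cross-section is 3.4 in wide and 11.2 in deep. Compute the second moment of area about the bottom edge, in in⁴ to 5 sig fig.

I_base ≈ 1592.3 in⁴

The section: 3.4 × 11.2, A = 38.08 in², y = 5.6 in, Ī = 398.0629 in⁴.
Transfer it to the bottom edge using Ī + A·d² with d = y − 0:
  the section: d = 5.6 in → contributes +1592.252 in⁴
Total I = 1592.252 in⁴.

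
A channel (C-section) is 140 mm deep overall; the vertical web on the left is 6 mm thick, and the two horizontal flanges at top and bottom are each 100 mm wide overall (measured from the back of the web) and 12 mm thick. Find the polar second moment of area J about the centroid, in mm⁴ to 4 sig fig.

J ≈ 1.383 × 10⁷ mm⁴

Decompose the section into non-overlapping parts with the origin at the bottom-left of its bounding rectangle.
Web: 6 × 140, A = 840 mm², y = 70 mm, Ī = 1 372 000 mm⁴.
Top flange (beyond web): 94 × 12, A = 1 128 mm², y = 134 mm, Ī = 13 536 mm⁴.
Bottom flange (beyond web): 94 × 12, A = 1 128 mm², y = 6 mm, Ī = 13 536 mm⁴.
By symmetry the centroid is at mid-height, ȳ = 70 mm.
Transfer each piece to the centroidal x-axis using Ī + A·d² with d = y − 70:
  web: d = 0 mm → contributes +1 372 000 mm⁴
  top flange (beyond web): d = 64 mm → contributes +4 633 824 mm⁴
  bottom flange (beyond web): d = -64 mm → contributes +4 633 824 mm⁴
Total I = 10 639 648 mm⁴.
For the y-axis: x̄ = 39.4341 mm.
Repeating about the centroidal y-axis gives I_y = 3 193 921 mm⁴.
Polar second moment: J = I_x + I_y = 13 833 569 mm⁴.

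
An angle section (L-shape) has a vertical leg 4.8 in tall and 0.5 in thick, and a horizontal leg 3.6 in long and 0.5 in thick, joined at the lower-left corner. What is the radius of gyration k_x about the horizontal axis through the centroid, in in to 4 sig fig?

k_x ≈ 1.509 in

Treat the section as a set of non-overlapping primitives; coordinates are from the bounding-box lower-left.
Vertical leg: 0.5 × 4.8, A = 2.4 in², y = 2.4 in, Ī = 4.608 in⁴.
Horizontal leg (remainder): 3.1 × 0.5, A = 1.55 in², y = 0.25 in, Ī = 0.0322917 in⁴.
Centroid: ȳ = ΣA·y / ΣA = 1.55633 in.
Transfer each piece to the horizontal axis through the centroid using Ī + A·d² with d = y − 1.55633:
  vertical leg: d = 0.843671 in → contributes +6.31627 in⁴
  horizontal leg (remainder): d = -1.30633 in → contributes +2.67736 in⁴
Total I = 8.99363 in⁴.
Radius of gyration: k = √(I/A) = √(8.99363 / 3.95) = 1.50893 in.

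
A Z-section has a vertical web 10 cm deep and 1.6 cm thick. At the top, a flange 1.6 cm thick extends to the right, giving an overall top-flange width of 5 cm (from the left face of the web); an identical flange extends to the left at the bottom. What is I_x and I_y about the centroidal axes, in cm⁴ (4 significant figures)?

Split into non-overlapping primitives; take the origin at the lower-left of the bounding box.
Web: 1.6 × 10, A = 16 cm², y = 5 cm, Ī = 133.333 cm⁴.
Top flange (beyond web): 3.4 × 1.6, A = 5.44 cm², y = 9.2 cm, Ī = 1.16053 cm⁴.
Bottom flange (beyond web): 3.4 × 1.6, A = 5.44 cm², y = 0.8 cm, Ī = 1.16053 cm⁴.
Centroid: ȳ = ΣA·y / ΣA = 5 cm.
Transfer each piece to the centroidal x-axis using Ī + A·d² with d = y − 5:
  web: d = 0 cm → contributes +133.333 cm⁴
  top flange (beyond web): d = 4.2 cm → contributes +97.1221 cm⁴
  bottom flange (beyond web): d = -4.2 cm → contributes +97.1221 cm⁴
Total I = 327.578 cm⁴.
For the y-axis: x̄ = 4.2 cm.
Repeating about the centroidal y-axis gives I_y = 81.8944 cm⁴.

I_x ≈ 327.6 cm⁴, I_y ≈ 81.89 cm⁴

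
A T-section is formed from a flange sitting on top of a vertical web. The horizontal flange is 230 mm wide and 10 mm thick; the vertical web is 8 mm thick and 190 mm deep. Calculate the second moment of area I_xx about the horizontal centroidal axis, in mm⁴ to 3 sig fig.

Decompose the section into non-overlapping parts with the origin at the bottom-left of its bounding rectangle.
Flange: 230 × 10, A = 2 300 mm², y = 195 mm, Ī = 19 167 mm⁴.
Web: 8 × 190, A = 1 520 mm², y = 95 mm, Ī = 4 572 667 mm⁴.
Centroid: ȳ = ΣA·y / ΣA = 155.21 mm.
Transfer each piece to the horizontal centroidal axis using Ī + A·d² with d = y − 155.21:
  flange: d = 39.791 mm → contributes +3 660 734 mm⁴
  web: d = -60.209 mm → contributes +10 082 932 mm⁴
Total I = 13 743 666 mm⁴.

I_xx ≈ 1.37 × 10⁷ mm⁴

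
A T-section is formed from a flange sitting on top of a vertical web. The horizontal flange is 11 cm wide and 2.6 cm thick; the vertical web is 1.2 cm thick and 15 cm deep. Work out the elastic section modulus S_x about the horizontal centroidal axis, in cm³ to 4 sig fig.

Treat the section as a set of non-overlapping primitives; coordinates are from the bounding-box lower-left.
Flange: 11 × 2.6, A = 28.6 cm², y = 16.3 cm, Ī = 16.1113 cm⁴.
Web: 1.2 × 15, A = 18 cm², y = 7.5 cm, Ī = 337.5 cm⁴.
Centroid: ȳ = ΣA·y / ΣA = 12.9009 cm.
Transfer each piece to the horizontal centroidal axis using Ī + A·d² with d = y − 12.9009:
  flange: d = 3.39914 cm → contributes +346.56 cm⁴
  web: d = -5.40086 cm → contributes +862.547 cm⁴
Total I = 1209.11 cm⁴.
Extreme fibre distance c = 12.9009 cm; S = I/c = 93.723 cm³.

S_x ≈ 93.72 cm³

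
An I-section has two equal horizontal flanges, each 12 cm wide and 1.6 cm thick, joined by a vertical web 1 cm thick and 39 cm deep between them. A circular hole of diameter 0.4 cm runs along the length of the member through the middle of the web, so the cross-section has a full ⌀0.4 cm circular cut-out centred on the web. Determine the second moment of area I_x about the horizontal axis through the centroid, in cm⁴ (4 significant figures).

Break the section into simple shapes (no overlaps), measuring from the bottom-left corner of the bounding box.
Bottom flange: 12 × 1.6, A = 19.2 cm², y = 0.8 cm, Ī = 4.096 cm⁴.
Web: 1 × 39, A = 39 cm², y = 21.1 cm, Ī = 4943.25 cm⁴.
Top flange: 12 × 1.6, A = 19.2 cm², y = 41.4 cm, Ī = 4.096 cm⁴.
Hole (subtracted): ⌀0.4, A = 0.125664 cm², y = 21.1 cm, Ī = 0.00125664 cm⁴.
By symmetry the centroid is at mid-height, ȳ = 21.1 cm.
Transfer each piece to the horizontal axis through the centroid using Ī + A·d² with d = y − 21.1:
  bottom flange: d = -20.3 cm → contributes +7916.22 cm⁴
  web: d = 0 cm → contributes +4943.25 cm⁴
  top flange: d = 20.3 cm → contributes +7916.22 cm⁴
  hole: d = 0 cm → contributes −0.00125664 cm⁴
Total I = 20775.7 cm⁴.

I_x ≈ 2.078 × 10⁴ cm⁴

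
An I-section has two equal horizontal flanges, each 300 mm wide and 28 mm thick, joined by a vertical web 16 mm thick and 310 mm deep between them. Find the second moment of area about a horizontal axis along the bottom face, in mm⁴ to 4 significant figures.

Break the section into simple shapes (no overlaps), measuring from the bottom-left corner of the bounding box.
Bottom flange: 300 × 28, A = 8 400 mm², y = 14 mm, Ī = 548 800 mm⁴.
Web: 16 × 310, A = 4 960 mm², y = 183 mm, Ī = 39 721 333 mm⁴.
Top flange: 300 × 28, A = 8 400 mm², y = 352 mm, Ī = 548 800 mm⁴.
Transfer each piece to a horizontal axis along the bottom face using Ī + A·d² with d = y − 0:
  bottom flange: d = 14 mm → contributes +2 195 200 mm⁴
  web: d = 183 mm → contributes +205 826 773 mm⁴
  top flange: d = 352 mm → contributes +1 041 342 400 mm⁴
Total I = 1 249 364 373 mm⁴.

I_base ≈ 1.249 × 10⁹ mm⁴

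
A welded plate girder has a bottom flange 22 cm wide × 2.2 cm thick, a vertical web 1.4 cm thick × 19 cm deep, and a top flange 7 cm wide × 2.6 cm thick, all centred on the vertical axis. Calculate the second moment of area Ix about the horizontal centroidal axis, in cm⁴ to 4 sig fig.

Ix ≈ 7316 cm⁴

Break the section into simple shapes (no overlaps), measuring from the bottom-left corner of the bounding box.
Bottom plate: 22 × 2.2, A = 48.4 cm², y = 1.1 cm, Ī = 19.5213 cm⁴.
Web plate: 1.4 × 19, A = 26.6 cm², y = 11.7 cm, Ī = 800.217 cm⁴.
Top plate: 7 × 2.6, A = 18.2 cm², y = 22.5 cm, Ī = 10.2527 cm⁴.
Centroid: ȳ = ΣA·y / ΣA = 8.30429 cm.
Transfer each piece to the horizontal centroidal axis using Ī + A·d² with d = y − 8.30429:
  bottom plate: d = -7.20429 cm → contributes +2531.57 cm⁴
  web plate: d = 3.39571 cm → contributes +1106.94 cm⁴
  top plate: d = 14.1957 cm → contributes +3677.88 cm⁴
Total I = 7316.39 cm⁴.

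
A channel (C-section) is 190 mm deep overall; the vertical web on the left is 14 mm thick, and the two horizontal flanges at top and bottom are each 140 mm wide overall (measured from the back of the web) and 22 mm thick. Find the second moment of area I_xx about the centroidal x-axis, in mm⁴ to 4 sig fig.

Decompose the section into non-overlapping parts with the origin at the bottom-left of its bounding rectangle.
Web: 14 × 190, A = 2 660 mm², y = 95 mm, Ī = 8 002 167 mm⁴.
Top flange (beyond web): 126 × 22, A = 2 772 mm², y = 179 mm, Ī = 111 804 mm⁴.
Bottom flange (beyond web): 126 × 22, A = 2 772 mm², y = 11 mm, Ī = 111 804 mm⁴.
By symmetry the centroid is at mid-height, ȳ = 95 mm.
Transfer each piece to the centroidal x-axis using Ī + A·d² with d = y − 95:
  web: d = 0 mm → contributes +8 002 167 mm⁴
  top flange (beyond web): d = 84 mm → contributes +19 671 036 mm⁴
  bottom flange (beyond web): d = -84 mm → contributes +19 671 036 mm⁴
Total I = 47 344 239 mm⁴.

I_xx ≈ 4.734 × 10⁷ mm⁴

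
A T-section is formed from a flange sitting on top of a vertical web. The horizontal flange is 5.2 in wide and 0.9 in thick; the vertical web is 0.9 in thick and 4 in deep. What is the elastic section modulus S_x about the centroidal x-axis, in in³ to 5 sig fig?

S_x ≈ 5.1199 in³

Break the section into simple shapes (no overlaps), measuring from the bottom-left corner of the bounding box.
Flange: 5.2 × 0.9, A = 4.68 in², y = 4.45 in, Ī = 0.3159 in⁴.
Web: 0.9 × 4, A = 3.6 in², y = 2 in, Ī = 4.8 in⁴.
Centroid: ȳ = ΣA·y / ΣA = 3.384783 in.
Transfer each piece to the centroidal x-axis using Ī + A·d² with d = y − 3.384783:
  flange: d = 1.065217 in → contributes +5.62624 in⁴
  web: d = -1.384783 in → contributes +11.70344 in⁴
Total I = 17.32968 in⁴.
Extreme fibre distance c = 3.384783 in; S = I/c = 5.119881 in³.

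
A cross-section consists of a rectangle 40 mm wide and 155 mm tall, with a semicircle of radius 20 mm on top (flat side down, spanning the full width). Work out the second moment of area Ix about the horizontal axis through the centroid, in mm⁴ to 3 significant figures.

Ix ≈ 1.66 × 10⁷ mm⁴

Decompose the section into non-overlapping parts with the origin at the bottom-left of its bounding rectangle.
Rectangular body: 40 × 155, A = 6 200 mm², y = 77.5 mm, Ī = 12 412 917 mm⁴.
Semicircular cap: semicircle r = 20, A = 628.32 mm², y = 163.49 mm, Ī = 17 561 mm⁴.
Centroid: ȳ = ΣA·y / ΣA = 85.412 mm.
Transfer each piece to the horizontal axis through the centroid using Ī + A·d² with d = y − 85.412:
  rectangular body: d = -7.9123 mm → contributes +12 801 069 mm⁴
  semicircular cap: d = 78.076 mm → contributes +3 847 696 mm⁴
Total I = 16 648 765 mm⁴.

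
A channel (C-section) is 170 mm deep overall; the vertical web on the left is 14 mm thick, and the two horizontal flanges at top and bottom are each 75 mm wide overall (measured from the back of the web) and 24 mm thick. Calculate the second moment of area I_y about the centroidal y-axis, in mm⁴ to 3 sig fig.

Treat the section as a set of non-overlapping primitives; coordinates are from the bounding-box lower-left.
Web: 14 × 170, A = 2 380 mm², x = 7 mm, Ī = 38 873 mm⁴.
Top flange (beyond web): 61 × 24, A = 1 464 mm², x = 44.5 mm, Ī = 453 962 mm⁴.
Bottom flange (beyond web): 61 × 24, A = 1 464 mm², x = 44.5 mm, Ī = 453 962 mm⁴.
Centroid: x̄ = ΣA·x / ΣA = 27.686 mm.
Transfer each piece to the centroidal y-axis using Ī + A·d² with d = x − 27.686:
  web: d = -20.686 mm → contributes +1 057 277 mm⁴
  top flange (beyond web): d = 16.814 mm → contributes +867 862 mm⁴
  bottom flange (beyond web): d = 16.814 mm → contributes +867 862 mm⁴
Total I = 2 793 001 mm⁴.

I_y ≈ 2.79 × 10⁶ mm⁴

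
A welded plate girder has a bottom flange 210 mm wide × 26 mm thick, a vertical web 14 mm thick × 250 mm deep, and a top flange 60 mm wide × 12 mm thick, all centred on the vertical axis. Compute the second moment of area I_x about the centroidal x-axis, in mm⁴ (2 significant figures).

Break the section into simple shapes (no overlaps), measuring from the bottom-left corner of the bounding box.
Bottom plate: 210 × 26, A = 5 460 mm², y = 13 mm, Ī = 307 580 mm⁴.
Web plate: 14 × 250, A = 3 500 mm², y = 151 mm, Ī = 18 229 167 mm⁴.
Top plate: 60 × 12, A = 720 mm², y = 282 mm, Ī = 8 640 mm⁴.
Centroid: ȳ = ΣA·y / ΣA = 82.9 mm.
Transfer each piece to the centroidal x-axis using Ī + A·d² with d = y − 82.9:
  bottom plate: d = -69.9 mm → contributes +26 988 980 mm⁴
  web plate: d = 68.1 mm → contributes +34 458 438 mm⁴
  top plate: d = 199.1 mm → contributes +28 548 602 mm⁴
Total I = 89 996 019 mm⁴.

I_x ≈ 9.0 × 10⁷ mm⁴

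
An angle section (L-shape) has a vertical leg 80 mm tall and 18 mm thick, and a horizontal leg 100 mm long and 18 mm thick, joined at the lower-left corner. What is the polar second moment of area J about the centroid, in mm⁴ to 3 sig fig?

J ≈ 4.20 × 10⁶ mm⁴

Split into non-overlapping primitives; take the origin at the lower-left of the bounding box.
Vertical leg: 18 × 80, A = 1 440 mm², y = 40 mm, Ī = 768 000 mm⁴.
Horizontal leg (remainder): 82 × 18, A = 1 476 mm², y = 9 mm, Ī = 39 852 mm⁴.
Centroid: ȳ = ΣA·y / ΣA = 24.309 mm.
Transfer each piece to the centroidal x-axis using Ī + A·d² with d = y − 24.309:
  vertical leg: d = 15.691 mm → contributes +1 122 555 mm⁴
  horizontal leg (remainder): d = -15.309 mm → contributes +385 759 mm⁴
Total I = 1 508 314 mm⁴.
For the y-axis: x̄ = 34.309 mm.
Repeating about the centroidal y-axis gives I_y = 2 688 154 mm⁴.
Polar second moment: J = I_x + I_y = 4 196 468 mm⁴.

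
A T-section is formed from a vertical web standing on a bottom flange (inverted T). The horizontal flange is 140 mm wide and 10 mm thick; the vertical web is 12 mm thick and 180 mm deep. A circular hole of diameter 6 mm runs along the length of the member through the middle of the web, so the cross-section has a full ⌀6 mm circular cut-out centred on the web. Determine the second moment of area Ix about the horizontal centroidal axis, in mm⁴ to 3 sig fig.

Ix ≈ 1.35 × 10⁷ mm⁴

Split into non-overlapping primitives; take the origin at the lower-left of the bounding box.
Flange: 140 × 10, A = 1 400 mm², y = 5 mm, Ī = 11 667 mm⁴.
Web: 12 × 180, A = 2 160 mm², y = 100 mm, Ī = 5 832 000 mm⁴.
Hole (subtracted): ⌀6, A = 28.274 mm², y = 100 mm, Ī = 63.617 mm⁴.
Centroid: ȳ = ΣA·y / ΣA = 62.341 mm.
Transfer each piece to the horizontal centroidal axis using Ī + A·d² with d = y − 62.341:
  flange: d = -57.341 mm → contributes +4 614 910 mm⁴
  web: d = 37.659 mm → contributes +8 895 255 mm⁴
  hole: d = 37.659 mm → contributes −40 162 mm⁴
Total I = 13 470 003 mm⁴.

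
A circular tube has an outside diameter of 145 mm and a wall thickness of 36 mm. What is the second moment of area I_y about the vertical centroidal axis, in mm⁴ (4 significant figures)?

I_y ≈ 2.031 × 10⁷ mm⁴

Break the section into simple shapes (no overlaps), measuring from the bottom-left corner of the bounding box.
Outer circle: ⌀145, A = 16 513 mm², x = 72.5 mm, Ī = 21 699 109 mm⁴.
Bore (subtracted): ⌀73, A = 4185.39 mm², x = 72.5 mm, Ī = 1 393 995 mm⁴.
By symmetry the centroid is at mid-width, x̄ = 72.5 mm.
All pieces are centred on the vertical centroidal axis, so I = ΣĪ (holes subtracted) = 20 305 114 mm⁴.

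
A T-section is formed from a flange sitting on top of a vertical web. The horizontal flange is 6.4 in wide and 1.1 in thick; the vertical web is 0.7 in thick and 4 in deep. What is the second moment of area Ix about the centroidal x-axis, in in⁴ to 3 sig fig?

Break the section into simple shapes (no overlaps), measuring from the bottom-left corner of the bounding box.
Flange: 6.4 × 1.1, A = 7.04 in², y = 4.55 in, Ī = 0.70987 in⁴.
Web: 0.7 × 4, A = 2.8 in², y = 2 in, Ī = 3.7333 in⁴.
Centroid: ȳ = ΣA·y / ΣA = 3.8244 in.
Transfer each piece to the centroidal x-axis using Ī + A·d² with d = y − 3.8244:
  flange: d = 0.72561 in → contributes +4.4165 in⁴
  web: d = -1.8244 in → contributes +13.053 in⁴
Total I = 17.469 in⁴.

Ix ≈ 17.5 in⁴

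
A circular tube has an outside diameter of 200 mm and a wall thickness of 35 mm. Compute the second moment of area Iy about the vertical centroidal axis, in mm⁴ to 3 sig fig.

Iy ≈ 6.45 × 10⁷ mm⁴

Split into non-overlapping primitives; take the origin at the lower-left of the bounding box.
Outer circle: ⌀200, A = 31 416 mm², x = 100 mm, Ī = 78 539 816 mm⁴.
Bore (subtracted): ⌀130, A = 13 273 mm², x = 100 mm, Ī = 14 019 848 mm⁴.
By symmetry the centroid is at mid-width, x̄ = 100 mm.
All pieces are centred on the vertical centroidal axis, so I = ΣĪ (holes subtracted) = 64 519 968 mm⁴.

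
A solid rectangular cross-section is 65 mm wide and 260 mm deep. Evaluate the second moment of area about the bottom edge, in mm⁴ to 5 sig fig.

The section: 65 × 260, A = 16 900 mm², y = 130 mm, Ī = 95 203 333 mm⁴.
Transfer it to a horizontal axis along the bottom face using Ī + A·d² with d = y − 0:
  the section: d = 130 mm → contributes +380 813 333 mm⁴
Total I = 380 813 333 mm⁴.

I_base ≈ 3.8081 × 10⁸ mm⁴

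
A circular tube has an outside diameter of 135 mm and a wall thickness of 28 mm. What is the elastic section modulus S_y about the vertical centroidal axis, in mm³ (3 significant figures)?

Treat the section as a set of non-overlapping primitives; coordinates are from the bounding-box lower-left.
Outer circle: ⌀135, A = 14 314 mm², x = 67.5 mm, Ī = 16 304 406 mm⁴.
Bore (subtracted): ⌀79, A = 4901.7 mm², x = 67.5 mm, Ī = 1 911 958 mm⁴.
By symmetry the centroid is at mid-width, x̄ = 67.5 mm.
All pieces are centred on the vertical centroidal axis, so I = ΣĪ (holes subtracted) = 14 392 448 mm⁴.
Extreme fibre distance c = 67.5 mm; S = I/c = 213 221 mm³.

S_y ≈ 2.13 × 10⁵ mm³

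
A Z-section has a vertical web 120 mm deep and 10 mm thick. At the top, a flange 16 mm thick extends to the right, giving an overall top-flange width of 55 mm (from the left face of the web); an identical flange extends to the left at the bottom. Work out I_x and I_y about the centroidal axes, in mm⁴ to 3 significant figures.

I_x ≈ 5.36 × 10⁶ mm⁴, I_y ≈ 1.34 × 10⁶ mm⁴

Break the section into simple shapes (no overlaps), measuring from the bottom-left corner of the bounding box.
Web: 10 × 120, A = 1 200 mm², y = 60 mm, Ī = 1 440 000 mm⁴.
Top flange (beyond web): 45 × 16, A = 720 mm², y = 112 mm, Ī = 15 360 mm⁴.
Bottom flange (beyond web): 45 × 16, A = 720 mm², y = 8 mm, Ī = 15 360 mm⁴.
Centroid: ȳ = ΣA·y / ΣA = 60 mm.
Transfer each piece to the centroidal x-axis using Ī + A·d² with d = y − 60:
  web: d = 0 mm → contributes +1 440 000 mm⁴
  top flange (beyond web): d = 52 mm → contributes +1 962 240 mm⁴
  bottom flange (beyond web): d = -52 mm → contributes +1 962 240 mm⁴
Total I = 5 364 480 mm⁴.
For the y-axis: x̄ = 50 mm.
Repeating about the centroidal y-axis gives I_y = 1 342 000 mm⁴.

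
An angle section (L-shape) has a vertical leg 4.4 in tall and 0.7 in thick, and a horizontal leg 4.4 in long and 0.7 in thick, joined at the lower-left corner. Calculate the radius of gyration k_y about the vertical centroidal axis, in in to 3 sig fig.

k_y ≈ 1.32 in

Decompose the section into non-overlapping parts with the origin at the bottom-left of its bounding rectangle.
Vertical leg: 0.7 × 4.4, A = 3.08 in², x = 0.35 in, Ī = 0.12577 in⁴.
Horizontal leg (remainder): 3.7 × 0.7, A = 2.59 in², x = 2.55 in, Ī = 2.9548 in⁴.
Centroid: x̄ = ΣA·x / ΣA = 1.3549 in.
Transfer each piece to the vertical centroidal axis using Ī + A·d² with d = x − 1.3549:
  vertical leg: d = -1.0049 in → contributes +3.2363 in⁴
  horizontal leg (remainder): d = 1.1951 in → contributes +6.6537 in⁴
Total I = 9.89 in⁴.
Radius of gyration: k = √(I/A) = √(9.89 / 5.67) = 1.3207 in.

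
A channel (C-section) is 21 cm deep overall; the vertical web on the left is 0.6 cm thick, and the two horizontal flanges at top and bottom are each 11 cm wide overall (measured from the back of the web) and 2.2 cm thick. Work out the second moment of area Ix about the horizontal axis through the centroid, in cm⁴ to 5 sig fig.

Ix ≈ 4524.9 cm⁴

Break the section into simple shapes (no overlaps), measuring from the bottom-left corner of the bounding box.
Web: 0.6 × 21, A = 12.6 cm², y = 10.5 cm, Ī = 463.05 cm⁴.
Top flange (beyond web): 10.4 × 2.2, A = 22.88 cm², y = 19.9 cm, Ī = 9.228267 cm⁴.
Bottom flange (beyond web): 10.4 × 2.2, A = 22.88 cm², y = 1.1 cm, Ī = 9.228267 cm⁴.
By symmetry the centroid is at mid-height, ȳ = 10.5 cm.
Transfer each piece to the horizontal axis through the centroid using Ī + A·d² with d = y − 10.5:
  web: d = 0 cm → contributes +463.05 cm⁴
  top flange (beyond web): d = 9.4 cm → contributes +2030.905 cm⁴
  bottom flange (beyond web): d = -9.4 cm → contributes +2030.905 cm⁴
Total I = 4524.86 cm⁴.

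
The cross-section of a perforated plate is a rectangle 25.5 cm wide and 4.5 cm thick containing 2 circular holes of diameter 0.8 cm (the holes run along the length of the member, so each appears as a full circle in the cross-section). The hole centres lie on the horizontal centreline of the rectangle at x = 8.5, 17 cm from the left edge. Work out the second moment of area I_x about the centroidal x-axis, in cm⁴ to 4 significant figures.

I_x ≈ 193.6 cm⁴

Decompose the section into non-overlapping parts with the origin at the bottom-left of its bounding rectangle.
Plate: 25.5 × 4.5, A = 114.75 cm², y = 2.25 cm, Ī = 193.641 cm⁴.
Hole 1 (subtracted): ⌀0.8, A = 0.502655 cm², y = 2.25 cm, Ī = 0.0201062 cm⁴.
Hole 2 (subtracted): ⌀0.8, A = 0.502655 cm², y = 2.25 cm, Ī = 0.0201062 cm⁴.
By symmetry the centroid is at mid-height, ȳ = 2.25 cm.
All pieces are centred on the centroidal x-axis, so I = ΣĪ (holes subtracted) = 193.6 cm⁴.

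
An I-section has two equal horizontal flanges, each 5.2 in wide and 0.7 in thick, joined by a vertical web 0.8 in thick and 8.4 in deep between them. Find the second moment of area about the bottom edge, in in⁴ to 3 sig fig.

Decompose the section into non-overlapping parts with the origin at the bottom-left of its bounding rectangle.
Bottom flange: 5.2 × 0.7, A = 3.64 in², y = 0.35 in, Ī = 0.14863 in⁴.
Web: 0.8 × 8.4, A = 6.72 in², y = 4.9 in, Ī = 39.514 in⁴.
Top flange: 5.2 × 0.7, A = 3.64 in², y = 9.45 in, Ī = 0.14863 in⁴.
Transfer each piece to a horizontal axis along the bottom face using Ī + A·d² with d = y − 0:
  bottom flange: d = 0.35 in → contributes +0.59453 in⁴
  web: d = 4.9 in → contributes +200.86 in⁴
  top flange: d = 9.45 in → contributes +325.21 in⁴
Total I = 526.67 in⁴.

I_base ≈ 527 in⁴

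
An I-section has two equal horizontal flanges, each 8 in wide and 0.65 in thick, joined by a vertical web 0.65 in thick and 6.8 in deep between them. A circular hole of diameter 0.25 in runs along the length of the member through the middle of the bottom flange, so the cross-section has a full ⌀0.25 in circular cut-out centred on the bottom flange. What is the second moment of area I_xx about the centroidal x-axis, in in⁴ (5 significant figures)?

I_xx ≈ 161.02 in⁴

Break the section into simple shapes (no overlaps), measuring from the bottom-left corner of the bounding box.
Bottom flange: 8 × 0.65, A = 5.2 in², y = 0.325 in, Ī = 0.1830833 in⁴.
Web: 0.65 × 6.8, A = 4.42 in², y = 4.05 in, Ī = 17.03173 in⁴.
Top flange: 8 × 0.65, A = 5.2 in², y = 7.775 in, Ī = 0.1830833 in⁴.
Hole (subtracted): ⌀0.25, A = 0.04908739 in², y = 0.325 in, Ī = 0.0001917476 in⁴.
Centroid: ȳ = ΣA·y / ΣA = 4.062379 in.
Transfer each piece to the centroidal x-axis using Ī + A·d² with d = y − 4.062379:
  bottom flange: d = -3.737379 in → contributes +72.8167 in⁴
  web: d = -0.01237909 in → contributes +17.03241 in⁴
  top flange: d = 3.712621 in → contributes +71.85756 in⁴
  hole: d = -3.737379 in → contributes −0.6858445 in⁴
Total I = 161.0208 in⁴.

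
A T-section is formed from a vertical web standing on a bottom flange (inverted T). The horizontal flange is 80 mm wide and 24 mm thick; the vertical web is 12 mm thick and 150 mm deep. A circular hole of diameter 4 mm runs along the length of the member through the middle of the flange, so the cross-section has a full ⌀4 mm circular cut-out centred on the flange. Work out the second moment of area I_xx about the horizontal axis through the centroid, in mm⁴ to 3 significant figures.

Break the section into simple shapes (no overlaps), measuring from the bottom-left corner of the bounding box.
Flange: 80 × 24, A = 1 920 mm², y = 12 mm, Ī = 92 160 mm⁴.
Web: 12 × 150, A = 1 800 mm², y = 99 mm, Ī = 3 375 000 mm⁴.
Hole (subtracted): ⌀4, A = 12.566 mm², y = 12 mm, Ī = 12.566 mm⁴.
Centroid: ȳ = ΣA·y / ΣA = 54.239 mm.
Transfer each piece to the horizontal axis through the centroid using Ī + A·d² with d = y − 54.239:
  flange: d = -42.239 mm → contributes +3 517 770 mm⁴
  web: d = 44.761 mm → contributes +6 981 310 mm⁴
  hole: d = -42.239 mm → contributes −22 433 mm⁴
Total I = 10 476 648 mm⁴.

I_xx ≈ 1.05 × 10⁷ mm⁴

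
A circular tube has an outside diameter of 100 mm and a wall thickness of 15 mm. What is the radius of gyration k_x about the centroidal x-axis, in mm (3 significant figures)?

k_x ≈ 30.5 mm

Treat the section as a set of non-overlapping primitives; coordinates are from the bounding-box lower-left.
Outer circle: ⌀100, A = 7 854 mm², y = 50 mm, Ī = 4 908 739 mm⁴.
Bore (subtracted): ⌀70, A = 3848.5 mm², y = 50 mm, Ī = 1 178 588 mm⁴.
By symmetry the centroid is at mid-height, ȳ = 50 mm.
All pieces are centred on the centroidal x-axis, so I = ΣĪ (holes subtracted) = 3 730 150 mm⁴.
Radius of gyration: k = √(I/A) = √(3 730 150 / 4005.5) = 30.516 mm.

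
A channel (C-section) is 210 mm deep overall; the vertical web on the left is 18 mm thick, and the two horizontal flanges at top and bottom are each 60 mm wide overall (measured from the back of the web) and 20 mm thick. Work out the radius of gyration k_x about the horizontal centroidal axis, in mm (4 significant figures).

Split into non-overlapping primitives; take the origin at the lower-left of the bounding box.
Web: 18 × 210, A = 3 780 mm², y = 105 mm, Ī = 13 891 500 mm⁴.
Top flange (beyond web): 42 × 20, A = 840 mm², y = 200 mm, Ī = 28 000 mm⁴.
Bottom flange (beyond web): 42 × 20, A = 840 mm², y = 10 mm, Ī = 28 000 mm⁴.
By symmetry the centroid is at mid-height, ȳ = 105 mm.
Transfer each piece to the horizontal centroidal axis using Ī + A·d² with d = y − 105:
  web: d = 0 mm → contributes +13 891 500 mm⁴
  top flange (beyond web): d = 95 mm → contributes +7 609 000 mm⁴
  bottom flange (beyond web): d = -95 mm → contributes +7 609 000 mm⁴
Total I = 29 109 500 mm⁴.
Radius of gyration: k = √(I/A) = √(29 109 500 / 5 460) = 73.0165 mm.

k_x ≈ 73.02 mm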